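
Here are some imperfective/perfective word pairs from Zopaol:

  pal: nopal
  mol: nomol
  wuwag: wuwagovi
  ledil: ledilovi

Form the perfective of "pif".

"pif" has 1 vowel. The stems with 1 vowel (pal → nopal, mol → nomol) add the prefix no-.
The other pattern: stems with 2 vowels add -ovi.
So pif → nopif.

nopif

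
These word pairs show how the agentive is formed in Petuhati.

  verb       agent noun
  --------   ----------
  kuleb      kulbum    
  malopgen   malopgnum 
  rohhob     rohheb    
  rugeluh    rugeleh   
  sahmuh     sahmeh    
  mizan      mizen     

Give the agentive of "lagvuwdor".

"lagvuwdor" has last vowel 'o'. The one such stem in the data (rohhob → rohheb) changes the last vowel to 'e' (as do rugeluh, sahmuh), so the same rule applies.
So lagvuwdor → lagvuwder.

lagvuwder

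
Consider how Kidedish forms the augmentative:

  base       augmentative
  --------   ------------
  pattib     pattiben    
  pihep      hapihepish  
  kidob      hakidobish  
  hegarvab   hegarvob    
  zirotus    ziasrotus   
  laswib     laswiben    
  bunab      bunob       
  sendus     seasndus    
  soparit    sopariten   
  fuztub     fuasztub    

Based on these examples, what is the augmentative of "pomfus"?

poasmfus

"pomfus" has last vowel 'u'. The stems whose last vowel is 'u' (zirotus → ziasrotus, sendus → seasndus, fuztub → fuasztub) insert -as- after the first vowel.
The other patterns: stems whose last vowel is 'a' change the last vowel to 'o'; stems whose last vowel is 'e' or 'o' add ha- … -ish around the stem; stems whose last vowel is 'i' add -en.
So pomfus → poasmfus.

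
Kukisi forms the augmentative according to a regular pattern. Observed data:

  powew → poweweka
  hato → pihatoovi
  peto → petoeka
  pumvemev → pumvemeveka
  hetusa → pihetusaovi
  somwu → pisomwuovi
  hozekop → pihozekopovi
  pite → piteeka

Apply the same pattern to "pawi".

peto and hato both end in -o yet inflect differently (petoeka, pihatoovi), so the final letter is not what conditions the rule; the first letter is.
"pawi" begins with p-. The stems beginning with p- (powew → poweweka, pumvemev → pumvemeveka, pite → piteeka) add -eka.
So pawi → pawieka.

pawieka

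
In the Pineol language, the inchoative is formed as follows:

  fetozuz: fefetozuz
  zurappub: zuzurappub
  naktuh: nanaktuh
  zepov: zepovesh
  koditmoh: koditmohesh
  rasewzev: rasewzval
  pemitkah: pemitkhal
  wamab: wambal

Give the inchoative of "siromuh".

sisiromuh

"siromuh" has last vowel 'u'. The stems whose last vowel is 'u' (fetozuz → fefetozuz, zurappub → zuzurappub, naktuh → nanaktuh) repeat the first consonant+vowel as a prefix.
So siromuh → sisiromuh.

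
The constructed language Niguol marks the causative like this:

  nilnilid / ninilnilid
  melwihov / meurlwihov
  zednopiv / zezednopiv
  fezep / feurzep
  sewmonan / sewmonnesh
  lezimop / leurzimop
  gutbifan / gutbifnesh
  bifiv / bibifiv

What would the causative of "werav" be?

zednopiv and melwihov both end in -v yet inflect differently (zezednopiv, meurlwihov), so the final letter is not what conditions the rule; the last vowel is.
"werav" has last vowel 'a'. The stems whose last vowel is 'a' (sewmonan → sewmonnesh, gutbifan → gutbifnesh) delete the last vowel and add -esh.
So werav → wervesh.

wervesh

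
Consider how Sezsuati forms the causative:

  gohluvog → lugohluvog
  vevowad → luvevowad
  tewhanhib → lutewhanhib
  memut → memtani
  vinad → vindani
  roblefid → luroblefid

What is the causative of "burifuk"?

luburifuk

"burifuk" has 3 vowels. The stems with 3 vowels (roblefid → luroblefid, gohluvog → lugohluvog, tewhanhib → lutewhanhib) add the prefix lu-.
So burifuk → luburifuk.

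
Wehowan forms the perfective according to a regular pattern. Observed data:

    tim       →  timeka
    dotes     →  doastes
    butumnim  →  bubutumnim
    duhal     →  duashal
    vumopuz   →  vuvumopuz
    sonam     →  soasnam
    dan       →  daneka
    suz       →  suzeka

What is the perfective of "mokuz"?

moaskuz

"mokuz" has 2 vowels. The stems with 2 vowels (dotes → doastes, duhal → duashal, sonam → soasnam) insert -as- after the first vowel.
The other patterns: stems with 1 vowel add -eka; stems with 3 vowels repeat the first consonant+vowel as a prefix.
So mokuz → moaskuz.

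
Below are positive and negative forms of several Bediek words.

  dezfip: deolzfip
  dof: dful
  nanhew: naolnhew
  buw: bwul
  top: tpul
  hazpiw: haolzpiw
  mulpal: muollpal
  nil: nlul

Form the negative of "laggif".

laolggif

buw and hazpiw both end in -w yet inflect differently (bwul, haolzpiw), so the final letter is not what conditions the rule; the number of vowels is.
"laggif" has 2 vowels. The stems with 2 vowels (hazpiw → haolzpiw, mulpal → muollpal, nanhew → naolnhew) insert -ol- after the first vowel.
So laggif → laolggif.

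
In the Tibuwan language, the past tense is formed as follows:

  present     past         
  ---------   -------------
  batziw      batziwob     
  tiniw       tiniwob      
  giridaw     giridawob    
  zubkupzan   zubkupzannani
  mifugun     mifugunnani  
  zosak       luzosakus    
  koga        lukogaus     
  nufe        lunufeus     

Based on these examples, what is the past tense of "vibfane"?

luvibfaneus

giridaw and zubkupzan both have last vowel 'a' yet inflect differently (giridawob, zubkupzannani), so the last vowel is not what conditions the rule; the final letter is.
"vibfane" ends in -e. The one such stem in the data (nufe → lunufeus) adds lu- … -us around the stem, so the same rule applies.
The other patterns: stems ending in -w add -ob; stems ending in -n double the final consonant and add -ani.
So vibfane → luvibfaneus.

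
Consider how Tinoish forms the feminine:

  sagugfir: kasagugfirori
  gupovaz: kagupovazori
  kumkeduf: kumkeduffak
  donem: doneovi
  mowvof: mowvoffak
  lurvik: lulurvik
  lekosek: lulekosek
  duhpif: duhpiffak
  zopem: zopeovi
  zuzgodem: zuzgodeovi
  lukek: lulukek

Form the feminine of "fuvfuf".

fuvfuffak

lurvik and duhpif both have last vowel 'i' yet inflect differently (lulurvik, duhpiffak), so the last vowel is not what conditions the rule; the final letter is.
"fuvfuf" ends in -f. The stems ending in -f (mowvof → mowvoffak, duhpif → duhpiffak, kumkeduf → kumkeduffak) double the final consonant and add -ak.
So fuvfuf → fuvfuffak.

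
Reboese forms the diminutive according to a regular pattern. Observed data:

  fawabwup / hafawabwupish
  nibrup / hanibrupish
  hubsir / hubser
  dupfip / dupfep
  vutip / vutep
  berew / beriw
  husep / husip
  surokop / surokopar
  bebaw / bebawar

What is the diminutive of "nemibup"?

fawabwup and dupfip both end in -p yet inflect differently (hafawabwupish, dupfep), so the final letter is not what conditions the rule; the last vowel is.
"nemibup" has last vowel 'u'. The stems whose last vowel is 'u' (fawabwup → hafawabwupish, nibrup → hanibrupish) add ha- … -ish around the stem.
The other patterns: stems whose last vowel is 'i' change the last vowel to 'e'; stems whose last vowel is 'e' change the last vowel to 'i'; stems whose last vowel is 'a' or 'o' add -ar.
So nemibup → hanemibupish.

hanemibupish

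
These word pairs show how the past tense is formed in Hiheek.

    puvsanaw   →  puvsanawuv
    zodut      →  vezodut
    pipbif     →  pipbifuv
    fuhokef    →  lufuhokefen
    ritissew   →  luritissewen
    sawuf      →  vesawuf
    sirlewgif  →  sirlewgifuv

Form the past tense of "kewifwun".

sawuf and fuhokef both end in -f yet inflect differently (vesawuf, lufuhokefen), so the final letter is not what conditions the rule; the last vowel is.
"kewifwun" has last vowel 'u'. The stems whose last vowel is 'u' (sawuf → vesawuf, zodut → vezodut) add the prefix ve-.
So kewifwun → vekewifwun.

vekewifwun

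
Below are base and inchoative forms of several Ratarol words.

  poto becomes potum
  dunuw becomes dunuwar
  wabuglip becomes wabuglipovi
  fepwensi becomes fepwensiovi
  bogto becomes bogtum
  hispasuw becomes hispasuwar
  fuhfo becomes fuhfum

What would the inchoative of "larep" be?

larepovi

fuhfo and fepwensi both begin with f- yet inflect differently (fuhfum, fepwensiovi), so the first letter is not what conditions the rule; the final letter is.
"larep" ends in -p. The one such stem in the data (wabuglip → wabuglipovi) adds -ovi, so the same rule applies.
So larep → larepovi.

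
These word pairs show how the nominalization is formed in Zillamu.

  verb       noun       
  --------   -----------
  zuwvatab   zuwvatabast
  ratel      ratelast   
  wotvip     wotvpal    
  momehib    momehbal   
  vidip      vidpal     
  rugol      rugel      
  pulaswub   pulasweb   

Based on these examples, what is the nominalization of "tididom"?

tididem

"tididom" has last vowel 'o'. The one such stem in the data (rugol → rugel) changes the last vowel to 'e' (as does pulaswub), so the same rule applies.
The other patterns: stems whose last vowel is 'a' or 'e' add -ast; stems whose last vowel is 'i' delete the last vowel and add -al.
So tididom → tididem.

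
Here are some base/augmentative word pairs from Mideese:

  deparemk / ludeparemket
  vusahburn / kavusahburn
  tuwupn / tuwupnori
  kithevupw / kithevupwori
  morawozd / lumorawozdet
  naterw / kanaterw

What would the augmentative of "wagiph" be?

wagiphori

naterw and kithevupw both end in -w yet inflect differently (kanaterw, kithevupwori), so the final letter is not what conditions the rule; the second-to-last letter is.
"wagiph" has second-to-last letter 'p'. The stems whose second-to-last letter is 'p' (kithevupw → kithevupwori, tuwupn → tuwupnori) add -ori.
The other patterns: stems whose second-to-last letter is 'r' add the prefix ka-; stems whose second-to-last letter is 'm' or 'z' add lu- … -et around the stem.
So wagiph → wagiphori.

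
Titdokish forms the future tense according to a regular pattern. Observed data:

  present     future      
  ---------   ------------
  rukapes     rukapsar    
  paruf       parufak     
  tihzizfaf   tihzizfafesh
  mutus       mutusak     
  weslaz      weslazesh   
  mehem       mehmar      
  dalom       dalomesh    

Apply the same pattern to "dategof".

"dategof" has last vowel 'o'. The one such stem in the data (dalom → dalomesh) adds -esh, so the same rule applies.
So dategof → dategofesh.

dategofesh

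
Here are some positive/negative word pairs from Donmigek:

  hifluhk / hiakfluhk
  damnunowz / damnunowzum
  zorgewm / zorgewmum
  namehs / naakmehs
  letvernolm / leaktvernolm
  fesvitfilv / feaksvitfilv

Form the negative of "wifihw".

zorgewm and letvernolm both end in -m yet inflect differently (zorgewmum, leaktvernolm), so the final letter is not what conditions the rule; the second-to-last letter is.
"wifihw" has second-to-last letter 'h'. The stems whose second-to-last letter is 'h' (namehs → naakmehs, hifluhk → hiakfluhk) insert -ak- after the first vowel.
So wifihw → wiakfihw.

wiakfihw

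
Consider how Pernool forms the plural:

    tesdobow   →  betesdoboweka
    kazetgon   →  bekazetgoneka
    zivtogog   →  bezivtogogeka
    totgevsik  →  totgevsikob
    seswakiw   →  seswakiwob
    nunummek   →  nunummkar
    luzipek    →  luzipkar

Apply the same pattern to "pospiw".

pospiwob

tesdobow and seswakiw both end in -w yet inflect differently (betesdoboweka, seswakiwob), so the final letter is not what conditions the rule; the last vowel is.
"pospiw" has last vowel 'i'. The stems whose last vowel is 'i' (totgevsik → totgevsikob, seswakiw → seswakiwob) add -ob.
The other patterns: stems whose last vowel is 'o' add be- … -eka around the stem; stems whose last vowel is 'e' delete the last vowel and add -ar.
So pospiw → pospiwob.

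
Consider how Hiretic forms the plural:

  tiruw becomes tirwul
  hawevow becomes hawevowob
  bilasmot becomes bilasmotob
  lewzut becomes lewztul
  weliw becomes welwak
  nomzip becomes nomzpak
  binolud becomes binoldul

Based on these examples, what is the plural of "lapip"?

lappak

tiruw and weliw both end in -w yet inflect differently (tirwul, welwak), so the final letter is not what conditions the rule; the last vowel is.
"lapip" has last vowel 'i'. The stems whose last vowel is 'i' (weliw → welwak, nomzip → nomzpak) delete the last vowel and add -ak.
So lapip → lappak.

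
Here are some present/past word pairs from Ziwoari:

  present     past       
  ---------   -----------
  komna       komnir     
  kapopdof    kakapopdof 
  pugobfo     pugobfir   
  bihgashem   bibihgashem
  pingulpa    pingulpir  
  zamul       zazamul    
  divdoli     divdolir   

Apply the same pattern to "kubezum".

kukubezum

pugobfo and kapopdof both have last vowel 'o' yet inflect differently (pugobfir, kakapopdof), so the last vowel is not what conditions the rule; whether the stem ends in a vowel or a consonant is.
"kubezum" ends in a consonant. The stems ending in a consonant (zamul → zazamul, kapopdof → kakapopdof, bihgashem → bibihgashem) repeat the first consonant+vowel as a prefix.
The other pattern: stems ending in a vowel drop the final letter and add -ir.
So kubezum → kukubezum.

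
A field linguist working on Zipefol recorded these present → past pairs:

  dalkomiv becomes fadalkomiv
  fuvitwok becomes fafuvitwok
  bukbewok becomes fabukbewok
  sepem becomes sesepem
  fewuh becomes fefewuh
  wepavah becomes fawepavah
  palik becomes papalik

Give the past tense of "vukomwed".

favukomwed

bukbewok and palik both end in -k yet inflect differently (fabukbewok, papalik), so the final letter is not what conditions the rule; the number of vowels is.
"vukomwed" has 3 vowels. The stems with 3 vowels (bukbewok → fabukbewok, dalkomiv → fadalkomiv, fuvitwok → fafuvitwok) add the prefix fa-.
The other pattern: stems with 2 vowels repeat the first consonant+vowel as a prefix.
So vukomwed → favukomwed.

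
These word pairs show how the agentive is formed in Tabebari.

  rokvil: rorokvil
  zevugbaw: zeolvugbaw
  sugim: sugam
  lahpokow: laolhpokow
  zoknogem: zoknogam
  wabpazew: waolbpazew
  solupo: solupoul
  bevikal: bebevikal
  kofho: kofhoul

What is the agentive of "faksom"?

faksam

zoknogem and wabpazew both have last vowel 'e' yet inflect differently (zoknogam, waolbpazew), so the last vowel is not what conditions the rule; the final letter is.
"faksom" ends in -m. The stems ending in -m (zoknogem → zoknogam, sugim → sugam) change the last vowel to 'a'.
So faksom → faksam.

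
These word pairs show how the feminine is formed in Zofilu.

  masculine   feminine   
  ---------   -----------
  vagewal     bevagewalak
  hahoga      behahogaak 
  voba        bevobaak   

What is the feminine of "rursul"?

berursulak

Every pair shown (vagewal → bevagewalak, hahoga → behahogaak, voba → bevobaak) follows the same rule: add be- … -ak around the stem.
So rursul → berursulak.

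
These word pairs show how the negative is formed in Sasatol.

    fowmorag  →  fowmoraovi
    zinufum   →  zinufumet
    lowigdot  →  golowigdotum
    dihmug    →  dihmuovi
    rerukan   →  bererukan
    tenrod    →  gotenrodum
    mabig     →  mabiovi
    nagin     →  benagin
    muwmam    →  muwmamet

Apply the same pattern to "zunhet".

gozunhetum

"zunhet" ends in -t. The one such stem in the data (lowigdot → golowigdotum) adds go- … -um around the stem, so the same rule applies.
The other patterns: stems ending in -g drop the final letter and add -ovi; stems ending in -n add the prefix be-; stems ending in -m add -et.
So zunhet → gozunhetum.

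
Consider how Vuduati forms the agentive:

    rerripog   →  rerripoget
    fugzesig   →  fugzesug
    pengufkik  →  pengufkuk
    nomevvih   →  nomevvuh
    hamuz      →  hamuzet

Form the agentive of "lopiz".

"lopiz" has last vowel 'i'. The stems whose last vowel is 'i' (pengufkik → pengufkuk, fugzesig → fugzesug, nomevvih → nomevvuh) change the last vowel to 'u'.
The other pattern: stems whose last vowel is 'o' or 'u' add -et.
So lopiz → lopuz.

lopuz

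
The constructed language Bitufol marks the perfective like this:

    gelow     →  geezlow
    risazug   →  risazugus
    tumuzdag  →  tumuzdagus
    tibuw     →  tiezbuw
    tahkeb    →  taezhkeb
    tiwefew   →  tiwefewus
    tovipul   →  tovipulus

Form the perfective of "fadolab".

fadolabus

"fadolab" has 3 vowels. The stems with 3 vowels (tumuzdag → tumuzdagus, risazug → risazugus, tovipul → tovipulus) add -us.
So fadolab → fadolabus.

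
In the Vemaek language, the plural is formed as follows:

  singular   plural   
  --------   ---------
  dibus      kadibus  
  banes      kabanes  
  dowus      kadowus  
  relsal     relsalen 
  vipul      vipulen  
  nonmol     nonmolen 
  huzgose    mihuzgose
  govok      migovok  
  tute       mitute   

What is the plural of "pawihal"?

pawihalen

dibus and vipul both have last vowel 'u' yet inflect differently (kadibus, vipulen), so the last vowel is not what conditions the rule; the final letter is.
"pawihal" ends in -l. The stems ending in -l (relsal → relsalen, vipul → vipulen, nonmol → nonmolen) add -en.
The other patterns: stems ending in -s add the prefix ka-; stems ending in -e or -k add the prefix mi-.
So pawihal → pawihalen.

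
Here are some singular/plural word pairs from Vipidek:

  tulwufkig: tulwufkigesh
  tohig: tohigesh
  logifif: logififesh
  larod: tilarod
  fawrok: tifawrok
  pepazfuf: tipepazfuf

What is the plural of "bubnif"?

logifif and pepazfuf both end in -f yet inflect differently (logififesh, tipepazfuf), so the final letter is not what conditions the rule; the last vowel is.
"bubnif" has last vowel 'i'. The stems whose last vowel is 'i' (tulwufkig → tulwufkigesh, tohig → tohigesh, logifif → logififesh) add -esh.
So bubnif → bubnifesh.

bubnifesh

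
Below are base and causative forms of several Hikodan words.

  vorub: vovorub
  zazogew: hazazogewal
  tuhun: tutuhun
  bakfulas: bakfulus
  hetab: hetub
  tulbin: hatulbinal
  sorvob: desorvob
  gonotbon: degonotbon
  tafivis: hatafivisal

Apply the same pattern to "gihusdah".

gihusduh

"gihusdah" has last vowel 'a'. The stems whose last vowel is 'a' (hetab → hetub, bakfulas → bakfulus) change the last vowel to 'u'.
The other patterns: stems whose last vowel is 'e' or 'i' add ha- … -al around the stem; stems whose last vowel is 'u' repeat the first consonant+vowel as a prefix; stems whose last vowel is 'o' add the prefix de-.
So gihusdah → gihusduh.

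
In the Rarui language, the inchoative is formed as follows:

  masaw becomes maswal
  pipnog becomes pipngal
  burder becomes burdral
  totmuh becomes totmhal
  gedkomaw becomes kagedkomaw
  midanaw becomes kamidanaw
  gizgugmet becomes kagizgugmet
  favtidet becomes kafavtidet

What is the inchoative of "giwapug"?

kagiwapug

masaw and gedkomaw both end in -w yet inflect differently (maswal, kagedkomaw), so the final letter is not what conditions the rule; the number of vowels is.
"giwapug" has 3 vowels. The stems with 3 vowels (gedkomaw → kagedkomaw, midanaw → kamidanaw, gizgugmet → kagizgugmet) add the prefix ka-.
So giwapug → kagiwapug.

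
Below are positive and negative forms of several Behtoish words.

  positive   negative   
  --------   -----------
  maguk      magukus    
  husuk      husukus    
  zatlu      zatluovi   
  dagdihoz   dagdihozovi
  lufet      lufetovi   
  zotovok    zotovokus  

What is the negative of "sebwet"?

sebwetovi

maguk and zatlu both have last vowel 'u' yet inflect differently (magukus, zatluovi), so the last vowel is not what conditions the rule; the final letter is.
"sebwet" ends in -t. The one such stem in the data (lufet → lufetovi) adds -ovi, so the same rule applies.
The other pattern: stems ending in -k add -us.
So sebwet → sebwetovi.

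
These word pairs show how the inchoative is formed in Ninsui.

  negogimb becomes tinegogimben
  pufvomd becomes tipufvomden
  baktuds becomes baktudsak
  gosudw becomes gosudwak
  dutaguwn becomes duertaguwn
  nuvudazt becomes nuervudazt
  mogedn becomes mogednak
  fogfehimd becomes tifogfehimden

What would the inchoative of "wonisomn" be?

tiwonisomnen

mogedn and dutaguwn both end in -n yet inflect differently (mogednak, duertaguwn), so the final letter is not what conditions the rule; the second-to-last letter is.
"wonisomn" has second-to-last letter 'm'. The stems whose second-to-last letter is 'm' (fogfehimd → tifogfehimden, pufvomd → tipufvomden, negogimb → tinegogimben) add ti- … -en around the stem.
So wonisomn → tiwonisomnen.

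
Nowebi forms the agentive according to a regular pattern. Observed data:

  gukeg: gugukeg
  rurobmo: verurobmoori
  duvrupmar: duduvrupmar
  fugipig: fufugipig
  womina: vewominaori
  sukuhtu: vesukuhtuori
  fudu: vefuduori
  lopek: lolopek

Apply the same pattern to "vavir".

womina and duvrupmar both have last vowel 'a' yet inflect differently (vewominaori, duduvrupmar), so the last vowel is not what conditions the rule; whether the stem ends in a vowel or a consonant is.
"vavir" ends in a consonant. The stems ending in a consonant (fugipig → fufugipig, lopek → lolopek, gukeg → gugukeg) repeat the first consonant+vowel as a prefix.
The other pattern: stems ending in a vowel add ve- … -ori around the stem.
So vavir → vavavir.

vavavir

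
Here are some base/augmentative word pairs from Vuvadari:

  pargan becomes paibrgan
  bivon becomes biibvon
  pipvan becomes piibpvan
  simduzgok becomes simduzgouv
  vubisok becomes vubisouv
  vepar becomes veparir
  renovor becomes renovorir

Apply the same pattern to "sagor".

bivon and simduzgok both have last vowel 'o' yet inflect differently (biibvon, simduzgouv), so the last vowel is not what conditions the rule; the final letter is.
"sagor" ends in -r. The stems ending in -r (vepar → veparir, renovor → renovorir) add -ir.
So sagor → sagorir.

sagorir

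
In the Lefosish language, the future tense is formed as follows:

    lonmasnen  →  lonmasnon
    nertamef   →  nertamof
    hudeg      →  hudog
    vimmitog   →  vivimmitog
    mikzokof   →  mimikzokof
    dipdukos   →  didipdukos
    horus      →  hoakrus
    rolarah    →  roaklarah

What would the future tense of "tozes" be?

tozos

hudeg and vimmitog both end in -g yet inflect differently (hudog, vivimmitog), so the final letter is not what conditions the rule; the last vowel is.
"tozes" has last vowel 'e'. The stems whose last vowel is 'e' (lonmasnen → lonmasnon, nertamef → nertamof, hudeg → hudog) change the last vowel to 'o'.
So tozes → tozos.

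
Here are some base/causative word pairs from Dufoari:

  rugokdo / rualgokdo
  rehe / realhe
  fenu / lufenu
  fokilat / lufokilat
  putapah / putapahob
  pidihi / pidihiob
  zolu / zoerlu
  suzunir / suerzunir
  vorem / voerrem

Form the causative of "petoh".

petohob

fenu and zolu both end in -u yet inflect differently (lufenu, zoerlu), so the final letter is not what conditions the rule; the first letter is.
"petoh" begins with p-. The stems beginning with p- (putapah → putapahob, pidihi → pidihiob) add -ob.
The other patterns: stems beginning with r- insert -al- after the first vowel; stems beginning with f- add the prefix lu-; stems beginning with s-, v- or z- insert -er- after the first vowel.
So petoh → petohob.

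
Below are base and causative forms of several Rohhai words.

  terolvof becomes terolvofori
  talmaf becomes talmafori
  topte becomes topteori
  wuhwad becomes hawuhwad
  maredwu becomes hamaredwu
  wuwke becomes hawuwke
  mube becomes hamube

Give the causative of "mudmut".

topte and wuwke both end in -e yet inflect differently (topteori, hawuwke), so the final letter is not what conditions the rule; the first letter is.
"mudmut" begins with m-. The stems beginning with m- (maredwu → hamaredwu, mube → hamube) add the prefix ha-.
So mudmut → hamudmut.

hamudmut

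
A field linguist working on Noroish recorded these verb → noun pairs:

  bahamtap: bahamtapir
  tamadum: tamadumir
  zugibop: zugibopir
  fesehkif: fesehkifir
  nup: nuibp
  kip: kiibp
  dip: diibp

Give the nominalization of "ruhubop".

ruhubopir

"ruhubop" has 3 vowels. The stems with 3 vowels (bahamtap → bahamtapir, tamadum → tamadumir, zugibop → zugibopir) add -ir.
The other pattern: stems with 1 vowel insert -ib- after the first vowel.
So ruhubop → ruhubopir.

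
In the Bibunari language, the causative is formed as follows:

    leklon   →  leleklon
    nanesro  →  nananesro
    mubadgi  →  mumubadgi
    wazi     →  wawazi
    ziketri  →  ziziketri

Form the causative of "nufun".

nunufun

Every pair shown (leklon → leleklon, nanesro → nananesro, mubadgi → mumubadgi, …) follows the same rule: repeat the first consonant+vowel as a prefix.
So nufun → nunufun.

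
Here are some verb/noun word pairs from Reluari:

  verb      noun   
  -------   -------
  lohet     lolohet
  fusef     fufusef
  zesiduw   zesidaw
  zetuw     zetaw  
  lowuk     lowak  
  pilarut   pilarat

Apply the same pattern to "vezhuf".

vezhaf

lohet and pilarut both end in -t yet inflect differently (lolohet, pilarat), so the final letter is not what conditions the rule; the last vowel is.
"vezhuf" has last vowel 'u'. The stems whose last vowel is 'u' (zesiduw → zesidaw, zetuw → zetaw, lowuk → lowak) change the last vowel to 'a'.
So vezhuf → vezhaf.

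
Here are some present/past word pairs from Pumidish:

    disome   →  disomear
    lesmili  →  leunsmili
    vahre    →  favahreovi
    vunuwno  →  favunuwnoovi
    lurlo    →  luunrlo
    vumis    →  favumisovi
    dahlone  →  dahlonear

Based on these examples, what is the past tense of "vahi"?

favahiovi

disome and vahre both end in -e yet inflect differently (disomear, favahreovi), so the final letter is not what conditions the rule; the first letter is.
"vahi" begins with v-. The stems beginning with v- (vunuwno → favunuwnoovi, vahre → favahreovi, vumis → favumisovi) add fa- … -ovi around the stem.
So vahi → favahiovi.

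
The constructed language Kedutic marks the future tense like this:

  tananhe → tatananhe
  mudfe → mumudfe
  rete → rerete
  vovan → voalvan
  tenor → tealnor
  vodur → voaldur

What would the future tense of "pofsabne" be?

"pofsabne" ends in a vowel. The stems ending in a vowel (tananhe → tatananhe, mudfe → mumudfe, rete → rerete) repeat the first consonant+vowel as a prefix.
The other pattern: stems ending in a consonant insert -al- after the first vowel.
So pofsabne → popofsabne.

popofsabne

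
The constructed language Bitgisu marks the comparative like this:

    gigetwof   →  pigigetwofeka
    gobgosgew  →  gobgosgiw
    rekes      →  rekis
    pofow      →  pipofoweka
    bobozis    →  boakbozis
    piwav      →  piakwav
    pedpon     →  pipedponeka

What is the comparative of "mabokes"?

mabokis

"mabokes" has last vowel 'e'. The stems whose last vowel is 'e' (gobgosgew → gobgosgiw, rekes → rekis) change the last vowel to 'i'.
So mabokes → mabokis.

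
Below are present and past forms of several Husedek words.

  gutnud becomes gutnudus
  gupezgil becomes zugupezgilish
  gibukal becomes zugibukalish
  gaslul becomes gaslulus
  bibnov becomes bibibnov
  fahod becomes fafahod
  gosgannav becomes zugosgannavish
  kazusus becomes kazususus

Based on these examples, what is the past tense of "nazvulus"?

gutnud and fahod both end in -d yet inflect differently (gutnudus, fafahod), so the final letter is not what conditions the rule; the last vowel is.
"nazvulus" has last vowel 'u'. The stems whose last vowel is 'u' (gutnud → gutnudus, gaslul → gaslulus, kazusus → kazususus) add -us.
The other patterns: stems whose last vowel is 'o' repeat the first consonant+vowel as a prefix; stems whose last vowel is 'a' or 'i' add zu- … -ish around the stem.
So nazvulus → nazvulusus.

nazvulusus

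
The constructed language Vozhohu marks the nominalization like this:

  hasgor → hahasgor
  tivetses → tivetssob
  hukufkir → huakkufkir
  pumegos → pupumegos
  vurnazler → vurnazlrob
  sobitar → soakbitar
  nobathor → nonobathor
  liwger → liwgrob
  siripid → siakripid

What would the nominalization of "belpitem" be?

"belpitem" has last vowel 'e'. The stems whose last vowel is 'e' (vurnazler → vurnazlrob, tivetses → tivetssob, liwger → liwgrob) delete the last vowel and add -ob.
The other patterns: stems whose last vowel is 'o' repeat the first consonant+vowel as a prefix; stems whose last vowel is 'a' or 'i' insert -ak- after the first vowel.
So belpitem → belpitmob.

belpitmob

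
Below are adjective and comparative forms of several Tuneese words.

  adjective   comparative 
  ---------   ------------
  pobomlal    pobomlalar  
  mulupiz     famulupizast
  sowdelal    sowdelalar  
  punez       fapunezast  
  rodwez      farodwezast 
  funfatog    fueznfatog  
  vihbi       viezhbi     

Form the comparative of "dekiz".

fadekizast

mulupiz and vihbi both have last vowel 'i' yet inflect differently (famulupizast, viezhbi), so the last vowel is not what conditions the rule; the final letter is.
"dekiz" ends in -z. The stems ending in -z (punez → fapunezast, mulupiz → famulupizast, rodwez → farodwezast) add fa- … -ast around the stem.
The other patterns: stems ending in -l add -ar; stems ending in -g or -i insert -ez- after the first vowel.
So dekiz → fadekizast.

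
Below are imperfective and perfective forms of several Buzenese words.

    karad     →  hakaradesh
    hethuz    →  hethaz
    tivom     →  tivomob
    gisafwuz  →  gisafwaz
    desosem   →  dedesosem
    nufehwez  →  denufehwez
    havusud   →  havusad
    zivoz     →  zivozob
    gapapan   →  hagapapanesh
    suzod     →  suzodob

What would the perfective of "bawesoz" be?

bawesozob

karad and havusud both end in -d yet inflect differently (hakaradesh, havusad), so the final letter is not what conditions the rule; the last vowel is.
"bawesoz" has last vowel 'o'. The stems whose last vowel is 'o' (suzod → suzodob, zivoz → zivozob, tivom → tivomob) add -ob.
So bawesoz → bawesozob.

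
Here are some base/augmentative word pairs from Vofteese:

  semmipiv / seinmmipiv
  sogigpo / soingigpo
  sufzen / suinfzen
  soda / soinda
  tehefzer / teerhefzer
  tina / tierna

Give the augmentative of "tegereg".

soda and tina both end in -a yet inflect differently (soinda, tierna), so the final letter is not what conditions the rule; the first letter is.
"tegereg" begins with t-. The stems beginning with t- (tehefzer → teerhefzer, tina → tierna) insert -er- after the first vowel.
The other pattern: stems beginning with s- insert -in- after the first vowel.
So tegereg → teergereg.

teergereg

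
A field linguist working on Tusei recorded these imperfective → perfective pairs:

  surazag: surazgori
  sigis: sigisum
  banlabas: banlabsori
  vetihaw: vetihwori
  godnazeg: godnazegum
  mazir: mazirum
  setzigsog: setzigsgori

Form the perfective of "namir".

namirum

surazag and godnazeg both end in -g yet inflect differently (surazgori, godnazegum), so the final letter is not what conditions the rule; the last vowel is.
"namir" has last vowel 'i'. The stems whose last vowel is 'i' (sigis → sigisum, mazir → mazirum) add -um.
The other pattern: stems whose last vowel is 'a' or 'o' delete the last vowel and add -ori.
So namir → namirum.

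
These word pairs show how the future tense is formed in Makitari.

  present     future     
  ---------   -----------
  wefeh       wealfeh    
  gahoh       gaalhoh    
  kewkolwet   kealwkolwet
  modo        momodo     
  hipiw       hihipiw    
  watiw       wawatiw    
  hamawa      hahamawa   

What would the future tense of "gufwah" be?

"gufwah" ends in -h. The stems ending in -h (wefeh → wealfeh, gahoh → gaalhoh) insert -al- after the first vowel.
So gufwah → gualfwah.

gualfwah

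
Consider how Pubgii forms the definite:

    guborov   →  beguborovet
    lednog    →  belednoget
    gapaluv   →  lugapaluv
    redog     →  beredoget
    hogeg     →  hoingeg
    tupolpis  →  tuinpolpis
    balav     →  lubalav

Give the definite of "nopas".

lunopas

redog and hogeg both end in -g yet inflect differently (beredoget, hoingeg), so the final letter is not what conditions the rule; the last vowel is.
"nopas" has last vowel 'a'. The one such stem in the data (balav → lubalav) adds the prefix lu-, so the same rule applies.
The other patterns: stems whose last vowel is 'o' add be- … -et around the stem; stems whose last vowel is 'e' or 'i' insert -in- after the first vowel.
So nopas → lunopas.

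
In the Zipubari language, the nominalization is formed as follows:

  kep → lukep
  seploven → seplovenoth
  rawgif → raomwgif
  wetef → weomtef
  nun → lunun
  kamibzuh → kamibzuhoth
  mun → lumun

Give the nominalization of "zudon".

zuomdon

mun and seploven both end in -n yet inflect differently (lumun, seplovenoth), so the final letter is not what conditions the rule; the number of vowels is.
"zudon" has 2 vowels. The stems with 2 vowels (wetef → weomtef, rawgif → raomwgif) insert -om- after the first vowel.
So zudon → zuomdon.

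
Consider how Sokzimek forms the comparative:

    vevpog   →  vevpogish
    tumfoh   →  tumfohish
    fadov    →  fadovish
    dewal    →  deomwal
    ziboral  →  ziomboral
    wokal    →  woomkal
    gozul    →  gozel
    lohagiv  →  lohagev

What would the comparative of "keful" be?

dewal and gozul both end in -l yet inflect differently (deomwal, gozel), so the final letter is not what conditions the rule; the last vowel is.
"keful" has last vowel 'u'. The one such stem in the data (gozul → gozel) changes the last vowel to 'e' (as does lohagiv), so the same rule applies.
So keful → kefel.

kefel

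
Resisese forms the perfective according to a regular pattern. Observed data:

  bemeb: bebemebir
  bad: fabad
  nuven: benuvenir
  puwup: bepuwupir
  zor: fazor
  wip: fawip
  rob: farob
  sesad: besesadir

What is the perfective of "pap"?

fapap

sesad and bad both end in -d yet inflect differently (besesadir, fabad), so the final letter is not what conditions the rule; the number of vowels is.
"pap" has 1 vowel. The stems with 1 vowel (zor → fazor, bad → fabad, rob → farob) add the prefix fa-.
So pap → fapap.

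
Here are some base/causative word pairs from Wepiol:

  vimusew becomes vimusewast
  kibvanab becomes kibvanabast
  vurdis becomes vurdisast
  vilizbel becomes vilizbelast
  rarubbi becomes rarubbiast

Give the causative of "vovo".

vovoast

Every pair shown (vimusew → vimusewast, kibvanab → kibvanabast, vurdis → vurdisast, …) follows the same rule: add -ast.
So vovo → vovoast.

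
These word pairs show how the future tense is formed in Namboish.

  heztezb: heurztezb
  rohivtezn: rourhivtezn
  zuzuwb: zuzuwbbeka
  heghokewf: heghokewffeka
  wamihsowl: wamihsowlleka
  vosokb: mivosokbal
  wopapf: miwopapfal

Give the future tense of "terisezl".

"terisezl" has second-to-last letter 'z'. The stems whose second-to-last letter is 'z' (heztezb → heurztezb, rohivtezn → rourhivtezn) insert -ur- after the first vowel.
So terisezl → teurrisezl.

teurrisezl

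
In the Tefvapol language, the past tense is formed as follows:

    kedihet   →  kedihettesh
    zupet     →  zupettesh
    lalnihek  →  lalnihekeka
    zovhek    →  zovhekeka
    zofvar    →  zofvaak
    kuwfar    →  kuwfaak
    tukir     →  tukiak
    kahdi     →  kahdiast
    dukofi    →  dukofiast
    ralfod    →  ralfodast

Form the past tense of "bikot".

"bikot" ends in -t. The stems ending in -t (kedihet → kedihettesh, zupet → zupettesh) double the final consonant and add -esh.
The other patterns: stems ending in -k add -eka; stems ending in -r drop the final letter and add -ak; stems ending in -d or -i add -ast.
So bikot → bikottesh.

bikottesh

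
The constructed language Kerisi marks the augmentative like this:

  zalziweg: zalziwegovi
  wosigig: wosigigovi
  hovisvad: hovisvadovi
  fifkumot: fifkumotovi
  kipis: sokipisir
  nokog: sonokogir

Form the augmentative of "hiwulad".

zalziweg and nokog both end in -g yet inflect differently (zalziwegovi, sonokogir), so the final letter is not what conditions the rule; the number of vowels is.
"hiwulad" has 3 vowels. The stems with 3 vowels (zalziweg → zalziwegovi, wosigig → wosigigovi, hovisvad → hovisvadovi) add -ovi.
The other pattern: stems with 2 vowels add so- … -ir around the stem.
So hiwulad → hiwuladovi.

hiwuladovi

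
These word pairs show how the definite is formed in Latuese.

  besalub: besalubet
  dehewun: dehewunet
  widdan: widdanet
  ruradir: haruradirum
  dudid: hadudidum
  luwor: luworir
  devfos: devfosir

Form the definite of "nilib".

hanilibum

ruradir and luwor both end in -r yet inflect differently (haruradirum, luworir), so the final letter is not what conditions the rule; the last vowel is.
"nilib" has last vowel 'i'. The stems whose last vowel is 'i' (ruradir → haruradirum, dudid → hadudidum) add ha- … -um around the stem.
The other patterns: stems whose last vowel is 'a' or 'u' add -et; stems whose last vowel is 'o' add -ir.
So nilib → hanilibum.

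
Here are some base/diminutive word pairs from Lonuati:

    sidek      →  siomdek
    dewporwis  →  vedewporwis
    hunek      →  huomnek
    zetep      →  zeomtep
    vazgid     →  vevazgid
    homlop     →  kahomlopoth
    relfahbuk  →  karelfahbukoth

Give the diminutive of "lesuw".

zetep and homlop both end in -p yet inflect differently (zeomtep, kahomlopoth), so the final letter is not what conditions the rule; the last vowel is.
"lesuw" has last vowel 'u'. The one such stem in the data (relfahbuk → karelfahbukoth) adds ka- … -oth around the stem, so the same rule applies.
So lesuw → kalesuwoth.

kalesuwoth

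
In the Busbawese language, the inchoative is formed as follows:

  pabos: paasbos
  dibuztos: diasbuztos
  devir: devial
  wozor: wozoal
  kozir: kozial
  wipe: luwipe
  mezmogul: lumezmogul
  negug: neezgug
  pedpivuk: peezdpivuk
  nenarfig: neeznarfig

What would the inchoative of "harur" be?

"harur" ends in -r. The stems ending in -r (devir → devial, wozor → wozoal, kozir → kozial) drop the final letter and add -al.
So harur → harual.

harual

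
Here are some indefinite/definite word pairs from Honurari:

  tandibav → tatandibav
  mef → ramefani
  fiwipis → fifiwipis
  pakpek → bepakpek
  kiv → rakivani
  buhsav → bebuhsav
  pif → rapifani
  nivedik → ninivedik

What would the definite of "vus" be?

kiv and buhsav both end in -v yet inflect differently (rakivani, bebuhsav), so the final letter is not what conditions the rule; the number of vowels is.
"vus" has 1 vowel. The stems with 1 vowel (mef → ramefani, kiv → rakivani, pif → rapifani) add ra- … -ani around the stem.
The other patterns: stems with 2 vowels add the prefix be-; stems with 3 vowels repeat the first consonant+vowel as a prefix.
So vus → ravusani.

ravusani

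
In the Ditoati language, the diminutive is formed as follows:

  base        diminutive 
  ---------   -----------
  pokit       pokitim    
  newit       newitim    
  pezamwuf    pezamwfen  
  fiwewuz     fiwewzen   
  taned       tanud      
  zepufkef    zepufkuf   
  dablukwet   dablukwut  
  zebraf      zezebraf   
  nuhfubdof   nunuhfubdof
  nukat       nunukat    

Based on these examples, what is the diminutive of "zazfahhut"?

zazfahhten

pezamwuf and zepufkef both end in -f yet inflect differently (pezamwfen, zepufkuf), so the final letter is not what conditions the rule; the last vowel is.
"zazfahhut" has last vowel 'u'. The stems whose last vowel is 'u' (pezamwuf → pezamwfen, fiwewuz → fiwewzen) delete the last vowel and add -en.
The other patterns: stems whose last vowel is 'i' add -im; stems whose last vowel is 'e' change the last vowel to 'u'; stems whose last vowel is 'a' or 'o' repeat the first consonant+vowel as a prefix.
So zazfahhut → zazfahhten.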